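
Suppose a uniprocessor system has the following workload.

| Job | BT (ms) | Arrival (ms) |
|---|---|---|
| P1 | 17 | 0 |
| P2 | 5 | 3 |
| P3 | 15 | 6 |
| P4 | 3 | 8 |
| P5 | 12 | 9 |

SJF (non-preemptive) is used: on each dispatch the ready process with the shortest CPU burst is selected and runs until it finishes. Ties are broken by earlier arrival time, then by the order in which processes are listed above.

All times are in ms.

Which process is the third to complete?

Gantt: | P1 0-17 | P4 17-20 | P2 20-25 | P5 25-37 | P3 37-52 |
Completion: P1=17  P2=25  P3=52  P4=20  P5=37
Turnaround (C−A): P1=17  P2=22  P3=46  P4=12  P5=28
Finish order: P1 → P4 → P2 → P5 → P3

P2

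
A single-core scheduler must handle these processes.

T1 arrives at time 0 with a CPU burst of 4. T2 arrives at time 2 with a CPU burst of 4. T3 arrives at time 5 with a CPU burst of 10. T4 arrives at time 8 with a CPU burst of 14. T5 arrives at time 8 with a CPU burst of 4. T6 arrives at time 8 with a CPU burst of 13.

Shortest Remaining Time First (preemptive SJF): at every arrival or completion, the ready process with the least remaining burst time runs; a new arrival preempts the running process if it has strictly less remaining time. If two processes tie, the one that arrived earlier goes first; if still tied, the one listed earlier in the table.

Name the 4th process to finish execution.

Timeline: | T1 0-4 | T2 4-8 | T5 8-12 | T3 12-22 | T6 22-35 | T4 35-49 |
Completion: T1=4  T2=8  T3=22  T4=49  T5=12  T6=35
Turnaround (C−A): T1=4  T2=6  T3=17  T4=41  T5=4  T6=27
Finish order: T1 → T2 → T5 → T3 → T6 → T4

T3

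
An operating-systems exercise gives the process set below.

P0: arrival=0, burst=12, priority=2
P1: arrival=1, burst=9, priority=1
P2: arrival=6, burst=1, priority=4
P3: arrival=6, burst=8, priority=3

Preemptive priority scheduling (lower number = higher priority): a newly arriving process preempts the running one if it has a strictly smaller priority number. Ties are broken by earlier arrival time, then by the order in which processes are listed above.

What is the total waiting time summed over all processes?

Gantt: | P0 0-1 | P1 1-10 | P0 10-21 | P3 21-29 | P2 29-30 |
Completion: P0=21  P1=10  P2=30  P3=29
Waiting = turnaround − burst: P0=9, P1=0, P2=23, P3=15
Total waiting = 9 + 0 + 23 + 15 = 47

47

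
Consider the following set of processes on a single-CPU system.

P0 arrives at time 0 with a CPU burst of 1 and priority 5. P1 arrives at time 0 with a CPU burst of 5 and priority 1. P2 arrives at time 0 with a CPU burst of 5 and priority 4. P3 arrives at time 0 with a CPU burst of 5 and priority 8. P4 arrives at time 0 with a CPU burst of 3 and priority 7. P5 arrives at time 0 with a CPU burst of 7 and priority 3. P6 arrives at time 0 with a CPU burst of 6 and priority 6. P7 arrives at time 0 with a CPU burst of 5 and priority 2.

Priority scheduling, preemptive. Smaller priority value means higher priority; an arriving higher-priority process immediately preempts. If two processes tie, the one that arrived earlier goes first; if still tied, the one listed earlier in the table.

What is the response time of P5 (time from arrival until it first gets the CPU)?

10

Schedule: | P1 0-5 | P7 5-10 | P5 10-17 | P2 17-22 | P0 22-23 | P6 23-29 | P4 29-32 | P3 32-37 |
Completion: P0=23  P1=5  P2=22  P3=37  P4=32  P5=17  P6=29  P7=10
Response(P5) = first start − arrival = 10 − 0 = 10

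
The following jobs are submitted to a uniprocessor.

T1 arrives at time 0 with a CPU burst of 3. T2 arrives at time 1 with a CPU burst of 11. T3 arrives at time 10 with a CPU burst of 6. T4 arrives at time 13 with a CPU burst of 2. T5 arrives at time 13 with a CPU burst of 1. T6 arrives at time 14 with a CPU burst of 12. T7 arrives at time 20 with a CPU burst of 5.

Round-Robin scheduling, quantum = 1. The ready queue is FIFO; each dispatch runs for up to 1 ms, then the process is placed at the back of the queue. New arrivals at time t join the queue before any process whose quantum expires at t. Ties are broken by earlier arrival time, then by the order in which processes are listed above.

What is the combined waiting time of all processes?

Gantt: | T1 0-1 | T2 1-2 | T1 2-3 | T2 3-4 | T1 4-5 | T2 5-10 | T3 10-11 | T2 11-12 | T3 12-13 | T2 13-14 | T4 14-15 | T5 15-16 | T3 16-17 | T6 17-18 | T2 18-19 | T4 19-20 | T3 20-21 | T6 21-22 | T2 22-23 | T7 23-24 | T3 24-25 | T6 25-26 | T7 26-27 | T3 27-28 | T6 28-29 | T7 29-30 | T6 30-31 | T7 31-32 | T6 32-33 | T7 33-34 | T6 34-40 |
Completion: T1=5  T2=23  T3=28  T4=20  T5=16  T6=40  T7=34
Waiting = turnaround − burst: T1=2, T2=11, T3=12, T4=5, T5=2, T6=14, T7=9
Total waiting = 2 + 11 + 12 + 5 + 2 + 14 + 9 = 55

55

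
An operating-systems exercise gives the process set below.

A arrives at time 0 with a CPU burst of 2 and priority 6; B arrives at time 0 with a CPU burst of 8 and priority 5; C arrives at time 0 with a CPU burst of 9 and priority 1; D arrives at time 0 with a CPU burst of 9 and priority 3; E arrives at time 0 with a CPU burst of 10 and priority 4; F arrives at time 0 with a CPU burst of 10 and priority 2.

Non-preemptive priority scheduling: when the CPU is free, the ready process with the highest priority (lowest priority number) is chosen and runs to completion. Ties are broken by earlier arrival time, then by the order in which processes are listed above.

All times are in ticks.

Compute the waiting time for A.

Schedule: | C 0-9 | F 9-19 | D 19-28 | E 28-38 | B 38-46 | A 46-48 |
Completion: A=48  B=46  C=9  D=28  E=38  F=19
Waiting(A) = turnaround − burst = 48 − 2 = 46

46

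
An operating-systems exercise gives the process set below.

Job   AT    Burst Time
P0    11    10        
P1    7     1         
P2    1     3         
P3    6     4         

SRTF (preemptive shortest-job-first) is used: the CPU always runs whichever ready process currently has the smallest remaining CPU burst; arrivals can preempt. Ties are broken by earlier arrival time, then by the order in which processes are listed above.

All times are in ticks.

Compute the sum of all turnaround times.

19

Schedule: | idle 0-1 | P2 1-4 | idle 4-6 | P3 6-7 | P1 7-8 | P3 8-11 | P0 11-21 |
Completion: P0=21  P1=8  P2=4  P3=11
Turnaround (C−A): P0=10  P1=1  P2=3  P3=5
Turnaround = completion − arrival: P0=10, P1=1, P2=3, P3=5
Total turnaround = 10 + 1 + 3 + 5 = 19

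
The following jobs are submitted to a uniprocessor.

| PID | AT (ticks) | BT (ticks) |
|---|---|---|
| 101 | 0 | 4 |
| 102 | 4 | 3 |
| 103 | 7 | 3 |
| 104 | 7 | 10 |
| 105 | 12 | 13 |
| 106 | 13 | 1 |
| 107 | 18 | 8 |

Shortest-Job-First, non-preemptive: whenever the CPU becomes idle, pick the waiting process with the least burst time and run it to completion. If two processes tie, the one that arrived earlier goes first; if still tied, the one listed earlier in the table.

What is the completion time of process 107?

29

Schedule: | 101 0-4 | 102 4-7 | 103 7-10 | 104 10-20 | 106 20-21 | 107 21-29 | 105 29-42 |
Completion: 101=4  102=7  103=10  104=20  105=42  106=21  107=29
Turnaround (C−A): 101=4  102=3  103=3  104=13  105=30  106=8  107=11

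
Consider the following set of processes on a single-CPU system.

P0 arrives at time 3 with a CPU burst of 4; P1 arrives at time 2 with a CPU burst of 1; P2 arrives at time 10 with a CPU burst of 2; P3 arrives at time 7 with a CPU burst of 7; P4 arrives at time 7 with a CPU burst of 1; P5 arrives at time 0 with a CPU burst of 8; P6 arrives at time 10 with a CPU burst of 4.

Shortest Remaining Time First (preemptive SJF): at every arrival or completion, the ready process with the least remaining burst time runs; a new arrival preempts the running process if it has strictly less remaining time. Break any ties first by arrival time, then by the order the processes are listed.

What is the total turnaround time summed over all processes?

Schedule: | P5 0-2 | P1 2-3 | P0 3-7 | P4 7-8 | P5 8-10 | P2 10-12 | P5 12-16 | P6 16-20 | P3 20-27 |
Completion: P0=7  P1=3  P2=12  P3=27  P4=8  P5=16  P6=20
Turnaround = completion − arrival: P0=4, P1=1, P2=2, P3=20, P4=1, P5=16, P6=10
Total turnaround = 4 + 1 + 2 + 20 + 1 + 16 + 10 = 54

54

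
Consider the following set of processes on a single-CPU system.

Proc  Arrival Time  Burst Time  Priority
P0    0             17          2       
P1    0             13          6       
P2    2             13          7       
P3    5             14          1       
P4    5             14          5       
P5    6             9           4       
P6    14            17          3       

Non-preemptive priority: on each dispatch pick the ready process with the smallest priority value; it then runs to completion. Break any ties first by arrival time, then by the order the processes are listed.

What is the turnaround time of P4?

Timeline: | P0 0-17 | P3 17-31 | P6 31-48 | P5 48-57 | P4 57-71 | P1 71-84 | P2 84-97 |
Completion: P0=17  P1=84  P2=97  P3=31  P4=71  P5=57  P6=48
Turnaround(P4) = completion − arrival = 71 − 5 = 66

66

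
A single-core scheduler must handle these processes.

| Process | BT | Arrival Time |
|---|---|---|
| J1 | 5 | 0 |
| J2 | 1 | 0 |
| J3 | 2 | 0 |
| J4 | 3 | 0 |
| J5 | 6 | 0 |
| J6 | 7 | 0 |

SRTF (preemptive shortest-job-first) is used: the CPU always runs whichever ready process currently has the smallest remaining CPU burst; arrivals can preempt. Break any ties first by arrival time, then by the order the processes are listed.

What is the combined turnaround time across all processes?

62

Schedule: | J2 0-1 | J3 1-3 | J4 3-6 | J1 6-11 | J5 11-17 | J6 17-24 |
Completion: J1=11  J2=1  J3=3  J4=6  J5=17  J6=24
Turnaround (C−A): J1=11  J2=1  J3=3  J4=6  J5=17  J6=24
Turnaround = completion − arrival: J1=11, J2=1, J3=3, J4=6, J5=17, J6=24
Total turnaround = 11 + 1 + 3 + 6 + 17 + 24 = 62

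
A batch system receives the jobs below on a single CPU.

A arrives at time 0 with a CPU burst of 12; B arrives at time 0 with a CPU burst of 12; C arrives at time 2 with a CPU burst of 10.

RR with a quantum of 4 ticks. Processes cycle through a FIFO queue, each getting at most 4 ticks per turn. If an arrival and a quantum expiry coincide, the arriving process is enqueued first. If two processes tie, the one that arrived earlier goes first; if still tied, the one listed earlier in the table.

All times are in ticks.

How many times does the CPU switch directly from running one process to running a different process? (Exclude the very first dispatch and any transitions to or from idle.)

8

Gantt: | A 0-4 | B 4-8 | C 8-12 | A 12-16 | B 16-20 | C 20-24 | A 24-28 | B 28-32 | C 32-34 |
Completion: A=28  B=32  C=34
Turnaround (C−A): A=28  B=32  C=32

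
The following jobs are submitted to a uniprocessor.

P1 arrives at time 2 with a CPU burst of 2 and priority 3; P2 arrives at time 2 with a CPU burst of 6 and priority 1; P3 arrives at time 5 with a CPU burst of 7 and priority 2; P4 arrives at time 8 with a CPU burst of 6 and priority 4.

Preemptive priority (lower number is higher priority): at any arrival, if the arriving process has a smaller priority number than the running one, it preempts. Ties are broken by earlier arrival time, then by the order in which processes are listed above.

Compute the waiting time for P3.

3

Timeline: | idle 0-2 | P2 2-8 | P3 8-15 | P1 15-17 | P4 17-23 |
Completion: P1=17  P2=8  P3=15  P4=23
Turnaround (C−A): P1=15  P2=6  P3=10  P4=15
Waiting(P3) = turnaround − burst = 10 − 7 = 3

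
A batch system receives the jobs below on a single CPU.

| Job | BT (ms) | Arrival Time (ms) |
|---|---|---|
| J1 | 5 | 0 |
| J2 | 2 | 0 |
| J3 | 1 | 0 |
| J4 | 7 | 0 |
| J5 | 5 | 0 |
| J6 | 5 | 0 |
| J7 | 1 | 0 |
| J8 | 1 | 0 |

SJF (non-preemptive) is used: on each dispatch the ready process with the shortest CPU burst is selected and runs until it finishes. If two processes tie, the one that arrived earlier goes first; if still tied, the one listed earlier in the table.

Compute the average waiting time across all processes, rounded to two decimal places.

Timeline: | J3 0-1 | J7 1-2 | J8 2-3 | J2 3-5 | J1 5-10 | J5 10-15 | J6 15-20 | J4 20-27 |
Completion: J1=10  J2=5  J3=1  J4=27  J5=15  J6=20  J7=2  J8=3
Waiting times: J1=5, J2=3, J3=0, J4=20, J5=10, J6=15, J7=1, J8=2
Average waiting = (5+3+0+20+10+15+1+2) / 8 = 56/8 = 7.00

7.00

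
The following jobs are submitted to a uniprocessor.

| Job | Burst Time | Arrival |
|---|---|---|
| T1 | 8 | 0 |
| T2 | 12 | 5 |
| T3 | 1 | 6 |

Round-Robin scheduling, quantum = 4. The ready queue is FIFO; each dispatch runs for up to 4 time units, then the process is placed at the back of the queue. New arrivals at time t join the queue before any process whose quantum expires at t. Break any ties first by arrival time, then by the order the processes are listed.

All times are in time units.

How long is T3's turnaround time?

Gantt: | T1 0-8 | T2 8-12 | T3 12-13 | T2 13-21 |
Completion: T1=8  T2=21  T3=13
Turnaround (C−A): T1=8  T2=16  T3=7
Turnaround(T3) = completion − arrival = 13 − 6 = 7

7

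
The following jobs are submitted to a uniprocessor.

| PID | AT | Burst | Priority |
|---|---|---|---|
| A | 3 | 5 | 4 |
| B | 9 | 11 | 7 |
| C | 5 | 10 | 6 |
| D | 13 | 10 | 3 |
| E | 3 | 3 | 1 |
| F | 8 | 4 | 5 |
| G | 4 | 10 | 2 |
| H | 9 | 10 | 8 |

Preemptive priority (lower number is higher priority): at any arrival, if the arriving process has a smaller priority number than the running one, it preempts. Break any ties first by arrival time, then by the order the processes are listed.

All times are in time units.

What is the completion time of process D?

Schedule: | idle 0-3 | E 3-6 | G 6-16 | D 16-26 | A 26-31 | F 31-35 | C 35-45 | B 45-56 | H 56-66 |
Completion: A=31  B=56  C=45  D=26  E=6  F=35  G=16  H=66
Turnaround (C−A): A=28  B=47  C=40  D=13  E=3  F=27  G=12  H=57

26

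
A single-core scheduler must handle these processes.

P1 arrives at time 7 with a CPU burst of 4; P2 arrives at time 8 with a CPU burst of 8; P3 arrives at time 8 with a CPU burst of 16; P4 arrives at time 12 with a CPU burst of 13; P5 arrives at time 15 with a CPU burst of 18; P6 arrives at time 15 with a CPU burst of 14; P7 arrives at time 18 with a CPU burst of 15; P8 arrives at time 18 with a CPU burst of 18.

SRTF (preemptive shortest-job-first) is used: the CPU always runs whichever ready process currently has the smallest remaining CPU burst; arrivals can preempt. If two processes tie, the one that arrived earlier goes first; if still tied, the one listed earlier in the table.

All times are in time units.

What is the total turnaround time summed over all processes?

Timeline: | idle 0-7 | P1 7-11 | P2 11-19 | P4 19-32 | P6 32-46 | P7 46-61 | P3 61-77 | P5 77-95 | P8 95-113 |
Completion: P1=11  P2=19  P3=77  P4=32  P5=95  P6=46  P7=61  P8=113
Turnaround (C−A): P1=4  P2=11  P3=69  P4=20  P5=80  P6=31  P7=43  P8=95
Turnaround = completion − arrival: P1=4, P2=11, P3=69, P4=20, P5=80, P6=31, P7=43, P8=95
Total turnaround = 4 + 11 + 69 + 20 + 80 + 31 + 43 + 95 = 353

353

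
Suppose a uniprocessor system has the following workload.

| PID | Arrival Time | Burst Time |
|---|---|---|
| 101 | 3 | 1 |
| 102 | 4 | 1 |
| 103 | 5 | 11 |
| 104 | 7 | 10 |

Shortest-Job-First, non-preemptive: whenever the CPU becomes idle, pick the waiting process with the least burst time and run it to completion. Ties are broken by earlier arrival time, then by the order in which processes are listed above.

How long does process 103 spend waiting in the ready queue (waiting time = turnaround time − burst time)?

Timeline: | idle 0-3 | 101 3-4 | 102 4-5 | 103 5-16 | 104 16-26 |
Completion: 101=4  102=5  103=16  104=26
Turnaround (C−A): 101=1  102=1  103=11  104=19
Waiting(103) = turnaround − burst = 11 − 11 = 0

0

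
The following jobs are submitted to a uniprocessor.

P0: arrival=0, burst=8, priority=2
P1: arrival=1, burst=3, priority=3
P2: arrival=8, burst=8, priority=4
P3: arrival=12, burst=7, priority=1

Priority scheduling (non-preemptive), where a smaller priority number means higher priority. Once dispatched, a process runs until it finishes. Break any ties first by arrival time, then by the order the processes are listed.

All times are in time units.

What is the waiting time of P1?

Gantt: | P0 0-8 | P1 8-11 | P2 11-19 | P3 19-26 |
Completion: P0=8  P1=11  P2=19  P3=26
Turnaround (C−A): P0=8  P1=10  P2=11  P3=14
Waiting(P1) = turnaround − burst = 10 − 3 = 7

7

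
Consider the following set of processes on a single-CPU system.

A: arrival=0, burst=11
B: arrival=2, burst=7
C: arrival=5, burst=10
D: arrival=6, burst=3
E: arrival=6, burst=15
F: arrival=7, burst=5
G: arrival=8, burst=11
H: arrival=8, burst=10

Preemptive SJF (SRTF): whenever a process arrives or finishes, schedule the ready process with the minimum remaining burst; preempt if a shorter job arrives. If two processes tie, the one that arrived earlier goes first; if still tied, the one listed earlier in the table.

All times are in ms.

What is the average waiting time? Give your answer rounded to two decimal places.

Timeline: | A 0-2 | B 2-9 | D 9-12 | F 12-17 | A 17-26 | C 26-36 | H 36-46 | G 46-57 | E 57-72 |
Completion: A=26  B=9  C=36  D=12  E=72  F=17  G=57  H=46
Waiting times: A=15, B=0, C=21, D=3, E=51, F=5, G=38, H=28
Average waiting = (15+0+21+3+51+5+38+28) / 8 = 161/8 = 20.13

20.13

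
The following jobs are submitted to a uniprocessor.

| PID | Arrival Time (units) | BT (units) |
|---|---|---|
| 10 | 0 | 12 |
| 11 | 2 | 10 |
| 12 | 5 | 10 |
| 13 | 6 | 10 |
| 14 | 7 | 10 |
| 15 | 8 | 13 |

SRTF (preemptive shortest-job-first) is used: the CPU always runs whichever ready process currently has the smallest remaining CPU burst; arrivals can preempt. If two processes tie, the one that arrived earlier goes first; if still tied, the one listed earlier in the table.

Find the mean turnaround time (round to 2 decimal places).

32.83

Gantt: | 10 0-12 | 11 12-22 | 12 22-32 | 13 32-42 | 14 42-52 | 15 52-65 |
Completion: 10=12  11=22  12=32  13=42  14=52  15=65
Turnaround times: 10=12, 11=20, 12=27, 13=36, 14=45, 15=57
Average turnaround = (12+20+27+36+45+57) / 6 = 197/6 = 32.83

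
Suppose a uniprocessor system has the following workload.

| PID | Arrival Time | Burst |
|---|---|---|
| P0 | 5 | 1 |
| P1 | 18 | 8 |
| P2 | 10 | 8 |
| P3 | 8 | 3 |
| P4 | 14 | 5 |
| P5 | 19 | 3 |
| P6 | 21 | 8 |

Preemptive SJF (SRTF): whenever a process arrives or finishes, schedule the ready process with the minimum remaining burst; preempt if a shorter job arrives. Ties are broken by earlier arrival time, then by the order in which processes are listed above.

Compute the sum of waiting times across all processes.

32

Gantt: | idle 0-5 | P0 5-6 | idle 6-8 | P3 8-11 | P2 11-19 | P5 19-22 | P4 22-27 | P1 27-35 | P6 35-43 |
Completion: P0=6  P1=35  P2=19  P3=11  P4=27  P5=22  P6=43
Turnaround (C−A): P0=1  P1=17  P2=9  P3=3  P4=13  P5=3  P6=22
Waiting = turnaround − burst: P0=0, P1=9, P2=1, P3=0, P4=8, P5=0, P6=14
Total waiting = 0 + 9 + 1 + 0 + 8 + 0 + 14 = 32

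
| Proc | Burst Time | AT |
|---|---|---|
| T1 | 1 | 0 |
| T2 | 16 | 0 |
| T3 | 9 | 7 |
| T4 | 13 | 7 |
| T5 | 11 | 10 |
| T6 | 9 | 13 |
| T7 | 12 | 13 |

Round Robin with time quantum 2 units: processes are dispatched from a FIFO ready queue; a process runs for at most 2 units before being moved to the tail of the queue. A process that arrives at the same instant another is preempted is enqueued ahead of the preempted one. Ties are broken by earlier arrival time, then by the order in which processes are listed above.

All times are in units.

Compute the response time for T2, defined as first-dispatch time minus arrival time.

1

Schedule: | T1 0-1 | T2 1-7 | T3 7-9 | T4 9-11 | T2 11-13 | T3 13-15 | T5 15-17 | T4 17-19 | T6 19-21 | T7 21-23 | T2 23-25 | T3 25-27 | T5 27-29 | T4 29-31 | T6 31-33 | T7 33-35 | T2 35-37 | T3 37-39 | T5 39-41 | T4 41-43 | T6 43-45 | T7 45-47 | T2 47-49 | T3 49-50 | T5 50-52 | T4 52-54 | T6 54-56 | T7 56-58 | T2 58-60 | T5 60-62 | T4 62-64 | T6 64-65 | T7 65-67 | T5 67-68 | T4 68-69 | T7 69-71 |
Completion: T1=1  T2=60  T3=50  T4=69  T5=68  T6=65  T7=71
Response(T2) = first start − arrival = 1 − 0 = 1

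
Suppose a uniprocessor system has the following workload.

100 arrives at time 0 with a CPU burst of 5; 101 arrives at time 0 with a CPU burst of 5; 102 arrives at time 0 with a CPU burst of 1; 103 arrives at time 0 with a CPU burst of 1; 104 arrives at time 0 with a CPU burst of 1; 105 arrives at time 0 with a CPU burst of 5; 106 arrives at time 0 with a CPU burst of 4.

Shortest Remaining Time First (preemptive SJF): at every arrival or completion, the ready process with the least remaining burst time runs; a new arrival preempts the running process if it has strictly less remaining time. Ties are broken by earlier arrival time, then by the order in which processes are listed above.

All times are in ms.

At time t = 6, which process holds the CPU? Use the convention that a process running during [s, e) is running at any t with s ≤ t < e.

106

Schedule: | 102 0-1 | 103 1-2 | 104 2-3 | 106 3-7 | 100 7-12 | 101 12-17 | 105 17-22 |
Completion: 100=12  101=17  102=1  103=2  104=3  105=22  106=7
Turnaround (C−A): 100=12  101=17  102=1  103=2  104=3  105=22  106=7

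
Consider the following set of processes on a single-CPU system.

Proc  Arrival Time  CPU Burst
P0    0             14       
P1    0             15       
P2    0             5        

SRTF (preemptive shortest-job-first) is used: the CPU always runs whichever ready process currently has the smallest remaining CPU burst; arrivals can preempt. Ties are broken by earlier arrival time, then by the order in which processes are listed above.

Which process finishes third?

P1

Timeline: | P2 0-5 | P0 5-19 | P1 19-34 |
Completion: P0=19  P1=34  P2=5
Finish order: P2 → P0 → P1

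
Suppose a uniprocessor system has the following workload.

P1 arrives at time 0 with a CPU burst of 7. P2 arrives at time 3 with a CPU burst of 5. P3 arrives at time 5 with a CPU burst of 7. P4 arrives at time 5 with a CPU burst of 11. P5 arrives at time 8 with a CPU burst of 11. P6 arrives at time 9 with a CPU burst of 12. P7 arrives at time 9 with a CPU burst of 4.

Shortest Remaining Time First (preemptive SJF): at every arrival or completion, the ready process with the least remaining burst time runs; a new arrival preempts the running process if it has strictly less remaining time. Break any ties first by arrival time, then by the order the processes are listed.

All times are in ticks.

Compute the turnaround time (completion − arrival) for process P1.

Schedule: | P1 0-7 | P2 7-12 | P7 12-16 | P3 16-23 | P4 23-34 | P5 34-45 | P6 45-57 |
Completion: P1=7  P2=12  P3=23  P4=34  P5=45  P6=57  P7=16
Turnaround(P1) = completion − arrival = 7 − 0 = 7

7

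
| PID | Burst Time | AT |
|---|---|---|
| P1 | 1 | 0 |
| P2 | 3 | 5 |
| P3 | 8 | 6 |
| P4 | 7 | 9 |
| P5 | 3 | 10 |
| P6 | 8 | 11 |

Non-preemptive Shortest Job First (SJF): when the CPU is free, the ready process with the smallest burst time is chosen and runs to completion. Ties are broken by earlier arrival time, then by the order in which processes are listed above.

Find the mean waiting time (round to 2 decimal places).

Schedule: | P1 0-1 | idle 1-5 | P2 5-8 | P3 8-16 | P5 16-19 | P4 19-26 | P6 26-34 |
Completion: P1=1  P2=8  P3=16  P4=26  P5=19  P6=34
Waiting times: P1=0, P2=0, P3=2, P4=10, P5=6, P6=15
Average waiting = (0+0+2+10+6+15) / 6 = 33/6 = 5.50

5.50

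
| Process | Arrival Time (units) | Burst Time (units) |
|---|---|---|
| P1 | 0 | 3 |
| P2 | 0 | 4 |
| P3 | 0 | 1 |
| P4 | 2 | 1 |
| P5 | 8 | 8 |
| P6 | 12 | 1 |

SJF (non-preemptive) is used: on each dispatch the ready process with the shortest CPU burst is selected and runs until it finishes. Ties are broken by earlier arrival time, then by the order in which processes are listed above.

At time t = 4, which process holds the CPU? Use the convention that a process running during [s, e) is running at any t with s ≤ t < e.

P4

Gantt: | P3 0-1 | P1 1-4 | P4 4-5 | P2 5-9 | P5 9-17 | P6 17-18 |
Completion: P1=4  P2=9  P3=1  P4=5  P5=17  P6=18
Turnaround (C−A): P1=4  P2=9  P3=1  P4=3  P5=9  P6=6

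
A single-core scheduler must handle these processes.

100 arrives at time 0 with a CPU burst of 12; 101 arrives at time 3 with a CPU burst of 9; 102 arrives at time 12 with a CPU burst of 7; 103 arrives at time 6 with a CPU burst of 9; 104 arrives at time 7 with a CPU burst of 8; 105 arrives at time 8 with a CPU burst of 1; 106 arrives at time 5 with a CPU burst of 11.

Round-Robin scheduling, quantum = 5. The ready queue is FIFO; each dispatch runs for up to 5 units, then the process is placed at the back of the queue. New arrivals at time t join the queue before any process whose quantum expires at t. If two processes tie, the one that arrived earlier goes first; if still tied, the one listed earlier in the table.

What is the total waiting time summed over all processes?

233

Gantt: | 100 0-5 | 101 5-10 | 106 10-15 | 100 15-20 | 103 20-25 | 104 25-30 | 105 30-31 | 101 31-35 | 102 35-40 | 106 40-45 | 100 45-47 | 103 47-51 | 104 51-54 | 102 54-56 | 106 56-57 |
Completion: 100=47  101=35  102=56  103=51  104=54  105=31  106=57
Waiting = turnaround − burst: 100=35, 101=23, 102=37, 103=36, 104=39, 105=22, 106=41
Total waiting = 35 + 23 + 37 + 36 + 39 + 22 + 41 = 233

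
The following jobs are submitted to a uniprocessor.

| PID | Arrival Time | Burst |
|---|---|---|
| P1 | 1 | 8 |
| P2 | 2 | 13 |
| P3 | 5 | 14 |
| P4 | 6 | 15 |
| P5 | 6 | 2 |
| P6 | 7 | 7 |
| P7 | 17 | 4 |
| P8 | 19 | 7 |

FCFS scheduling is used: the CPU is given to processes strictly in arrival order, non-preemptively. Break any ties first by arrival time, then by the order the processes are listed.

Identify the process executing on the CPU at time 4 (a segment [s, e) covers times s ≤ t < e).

Schedule: | idle 0-1 | P1 1-9 | P2 9-22 | P3 22-36 | P4 36-51 | P5 51-53 | P6 53-60 | P7 60-64 | P8 64-71 |
Completion: P1=9  P2=22  P3=36  P4=51  P5=53  P6=60  P7=64  P8=71
Turnaround (C−A): P1=8  P2=20  P3=31  P4=45  P5=47  P6=53  P7=47  P8=52

P1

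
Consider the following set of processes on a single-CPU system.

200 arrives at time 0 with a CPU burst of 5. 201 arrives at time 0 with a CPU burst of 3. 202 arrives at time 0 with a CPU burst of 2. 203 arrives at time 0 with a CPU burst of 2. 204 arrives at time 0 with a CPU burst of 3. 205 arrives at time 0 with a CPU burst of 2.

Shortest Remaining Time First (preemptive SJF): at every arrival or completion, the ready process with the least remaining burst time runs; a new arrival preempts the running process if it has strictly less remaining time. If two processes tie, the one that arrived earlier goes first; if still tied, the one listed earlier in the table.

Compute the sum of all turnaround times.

50

Timeline: | 202 0-2 | 203 2-4 | 205 4-6 | 201 6-9 | 204 9-12 | 200 12-17 |
Completion: 200=17  201=9  202=2  203=4  204=12  205=6
Turnaround = completion − arrival: 200=17, 201=9, 202=2, 203=4, 204=12, 205=6
Total turnaround = 17 + 9 + 2 + 4 + 12 + 6 = 50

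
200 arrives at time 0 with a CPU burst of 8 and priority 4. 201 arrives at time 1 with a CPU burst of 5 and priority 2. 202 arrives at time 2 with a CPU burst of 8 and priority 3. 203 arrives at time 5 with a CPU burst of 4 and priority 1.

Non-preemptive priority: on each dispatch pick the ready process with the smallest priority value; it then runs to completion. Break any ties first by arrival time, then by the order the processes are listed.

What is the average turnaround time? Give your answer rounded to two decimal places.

13.50

Gantt: | 200 0-8 | 203 8-12 | 201 12-17 | 202 17-25 |
Completion: 200=8  201=17  202=25  203=12
Turnaround (C−A): 200=8  201=16  202=23  203=7
Turnaround times: 200=8, 201=16, 202=23, 203=7
Average turnaround = (8+16+23+7) / 4 = 54/4 = 13.50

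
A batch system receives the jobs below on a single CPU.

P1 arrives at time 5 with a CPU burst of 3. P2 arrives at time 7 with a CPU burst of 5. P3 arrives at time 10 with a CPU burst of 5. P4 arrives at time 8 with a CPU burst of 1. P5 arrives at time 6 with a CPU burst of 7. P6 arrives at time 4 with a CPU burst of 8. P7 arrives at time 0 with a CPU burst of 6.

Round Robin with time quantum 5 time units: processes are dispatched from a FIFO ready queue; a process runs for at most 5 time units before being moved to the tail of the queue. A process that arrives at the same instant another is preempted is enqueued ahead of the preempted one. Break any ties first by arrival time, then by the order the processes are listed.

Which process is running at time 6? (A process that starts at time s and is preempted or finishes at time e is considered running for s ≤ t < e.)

Timeline: | P7 0-5 | P6 5-10 | P1 10-13 | P7 13-14 | P5 14-19 | P2 19-24 | P4 24-25 | P3 25-30 | P6 30-33 | P5 33-35 |
Completion: P1=13  P2=24  P3=30  P4=25  P5=35  P6=33  P7=14
Turnaround (C−A): P1=8  P2=17  P3=20  P4=17  P5=29  P6=29  P7=14

P6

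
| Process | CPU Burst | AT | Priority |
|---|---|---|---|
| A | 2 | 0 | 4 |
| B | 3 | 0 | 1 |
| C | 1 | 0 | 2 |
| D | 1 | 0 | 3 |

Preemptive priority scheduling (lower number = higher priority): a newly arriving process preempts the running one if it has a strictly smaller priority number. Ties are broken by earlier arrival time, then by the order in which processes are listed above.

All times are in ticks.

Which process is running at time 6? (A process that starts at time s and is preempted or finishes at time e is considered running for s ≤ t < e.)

Schedule: | B 0-3 | C 3-4 | D 4-5 | A 5-7 |
Completion: A=7  B=3  C=4  D=5
Turnaround (C−A): A=7  B=3  C=4  D=5

A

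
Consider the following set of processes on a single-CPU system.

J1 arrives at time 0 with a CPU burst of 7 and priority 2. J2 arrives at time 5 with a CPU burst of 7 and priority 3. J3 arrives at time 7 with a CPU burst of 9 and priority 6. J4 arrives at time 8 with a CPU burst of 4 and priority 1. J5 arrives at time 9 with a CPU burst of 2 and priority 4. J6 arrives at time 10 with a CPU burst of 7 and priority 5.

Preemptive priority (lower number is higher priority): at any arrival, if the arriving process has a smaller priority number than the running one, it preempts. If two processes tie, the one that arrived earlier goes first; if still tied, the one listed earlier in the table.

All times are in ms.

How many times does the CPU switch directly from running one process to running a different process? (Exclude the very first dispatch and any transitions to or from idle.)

Gantt: | J1 0-7 | J2 7-8 | J4 8-12 | J2 12-18 | J5 18-20 | J6 20-27 | J3 27-36 |
Completion: J1=7  J2=18  J3=36  J4=12  J5=20  J6=27
Turnaround (C−A): J1=7  J2=13  J3=29  J4=4  J5=11  J6=17

6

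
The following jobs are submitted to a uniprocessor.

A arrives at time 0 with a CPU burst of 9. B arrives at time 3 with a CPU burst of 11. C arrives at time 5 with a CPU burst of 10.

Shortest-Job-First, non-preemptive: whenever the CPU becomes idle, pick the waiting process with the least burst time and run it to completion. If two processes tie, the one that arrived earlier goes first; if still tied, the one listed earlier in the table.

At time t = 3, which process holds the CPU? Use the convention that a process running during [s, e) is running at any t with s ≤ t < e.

Timeline: | A 0-9 | C 9-19 | B 19-30 |
Completion: A=9  B=30  C=19
Turnaround (C−A): A=9  B=27  C=14

A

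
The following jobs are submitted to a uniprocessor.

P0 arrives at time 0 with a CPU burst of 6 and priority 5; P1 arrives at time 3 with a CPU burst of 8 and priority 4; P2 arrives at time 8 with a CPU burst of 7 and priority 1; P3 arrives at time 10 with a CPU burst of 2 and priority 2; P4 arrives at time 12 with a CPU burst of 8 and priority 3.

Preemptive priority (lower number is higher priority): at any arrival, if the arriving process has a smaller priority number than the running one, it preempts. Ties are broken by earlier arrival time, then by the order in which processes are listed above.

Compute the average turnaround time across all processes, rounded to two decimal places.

Gantt: | P0 0-3 | P1 3-8 | P2 8-15 | P3 15-17 | P4 17-25 | P1 25-28 | P0 28-31 |
Completion: P0=31  P1=28  P2=15  P3=17  P4=25
Turnaround (C−A): P0=31  P1=25  P2=7  P3=7  P4=13
Turnaround times: P0=31, P1=25, P2=7, P3=7, P4=13
Average turnaround = (31+25+7+7+13) / 5 = 83/5 = 16.60

16.60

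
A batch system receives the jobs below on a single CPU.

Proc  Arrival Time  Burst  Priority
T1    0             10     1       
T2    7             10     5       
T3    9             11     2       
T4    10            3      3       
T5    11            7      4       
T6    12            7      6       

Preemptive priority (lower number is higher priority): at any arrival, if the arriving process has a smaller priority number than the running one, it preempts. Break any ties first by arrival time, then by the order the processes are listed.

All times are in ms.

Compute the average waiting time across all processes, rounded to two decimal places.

13.00

Gantt: | T1 0-10 | T3 10-21 | T4 21-24 | T5 24-31 | T2 31-41 | T6 41-48 |
Completion: T1=10  T2=41  T3=21  T4=24  T5=31  T6=48
Turnaround (C−A): T1=10  T2=34  T3=12  T4=14  T5=20  T6=36
Waiting times: T1=0, T2=24, T3=1, T4=11, T5=13, T6=29
Average waiting = (0+24+1+11+13+29) / 6 = 78/6 = 13.00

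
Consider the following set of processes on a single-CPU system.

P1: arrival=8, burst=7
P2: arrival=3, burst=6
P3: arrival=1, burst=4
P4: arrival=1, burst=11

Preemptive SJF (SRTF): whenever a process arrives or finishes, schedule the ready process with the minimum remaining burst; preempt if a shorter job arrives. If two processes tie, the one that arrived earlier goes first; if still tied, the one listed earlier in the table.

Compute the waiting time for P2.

2

Schedule: | idle 0-1 | P3 1-5 | P2 5-11 | P1 11-18 | P4 18-29 |
Completion: P1=18  P2=11  P3=5  P4=29
Turnaround (C−A): P1=10  P2=8  P3=4  P4=28
Waiting(P2) = turnaround − burst = 8 − 6 = 2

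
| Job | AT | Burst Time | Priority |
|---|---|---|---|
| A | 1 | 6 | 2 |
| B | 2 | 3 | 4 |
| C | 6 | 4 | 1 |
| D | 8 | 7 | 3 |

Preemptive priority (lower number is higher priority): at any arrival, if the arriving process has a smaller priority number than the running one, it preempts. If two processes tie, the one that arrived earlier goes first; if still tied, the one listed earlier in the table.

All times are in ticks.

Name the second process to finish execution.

A

Gantt: | idle 0-1 | A 1-6 | C 6-10 | A 10-11 | D 11-18 | B 18-21 |
Completion: A=11  B=21  C=10  D=18
Finish order: C → A → D → B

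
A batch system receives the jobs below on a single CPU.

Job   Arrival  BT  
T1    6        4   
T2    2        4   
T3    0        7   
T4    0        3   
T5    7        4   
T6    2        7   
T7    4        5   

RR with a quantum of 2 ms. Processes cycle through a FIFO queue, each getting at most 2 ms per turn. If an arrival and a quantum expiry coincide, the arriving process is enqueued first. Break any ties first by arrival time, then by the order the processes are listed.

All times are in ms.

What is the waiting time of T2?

11

Timeline: | T3 0-2 | T4 2-4 | T2 4-6 | T6 6-8 | T3 8-10 | T7 10-12 | T4 12-13 | T1 13-15 | T2 15-17 | T5 17-19 | T6 19-21 | T3 21-23 | T7 23-25 | T1 25-27 | T5 27-29 | T6 29-31 | T3 31-32 | T7 32-33 | T6 33-34 |
Completion: T1=27  T2=17  T3=32  T4=13  T5=29  T6=34  T7=33
Waiting(T2) = turnaround − burst = 15 − 4 = 11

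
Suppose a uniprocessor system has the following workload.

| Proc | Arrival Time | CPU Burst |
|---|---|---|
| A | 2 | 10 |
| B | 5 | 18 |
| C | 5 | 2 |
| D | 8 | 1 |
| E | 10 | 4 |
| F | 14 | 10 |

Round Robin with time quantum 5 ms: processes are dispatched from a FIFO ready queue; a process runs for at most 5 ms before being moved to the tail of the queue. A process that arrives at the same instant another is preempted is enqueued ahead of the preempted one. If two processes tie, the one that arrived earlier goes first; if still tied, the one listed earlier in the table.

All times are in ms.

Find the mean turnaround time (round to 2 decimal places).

20.67

Schedule: | idle 0-2 | A 2-7 | B 7-12 | C 12-14 | A 14-19 | D 19-20 | E 20-24 | B 24-29 | F 29-34 | B 34-39 | F 39-44 | B 44-47 |
Completion: A=19  B=47  C=14  D=20  E=24  F=44
Turnaround (C−A): A=17  B=42  C=9  D=12  E=14  F=30
Turnaround times: A=17, B=42, C=9, D=12, E=14, F=30
Average turnaround = (17+42+9+12+14+30) / 6 = 124/6 = 20.67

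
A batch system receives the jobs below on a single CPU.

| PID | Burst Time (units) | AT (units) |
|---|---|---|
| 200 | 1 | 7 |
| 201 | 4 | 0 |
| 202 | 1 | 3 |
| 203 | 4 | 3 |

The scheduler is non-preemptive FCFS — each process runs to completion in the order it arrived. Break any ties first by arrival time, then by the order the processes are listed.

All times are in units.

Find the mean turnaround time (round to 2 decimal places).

3.75

Schedule: | 201 0-4 | 202 4-5 | 203 5-9 | 200 9-10 |
Completion: 200=10  201=4  202=5  203=9
Turnaround (C−A): 200=3  201=4  202=2  203=6
Turnaround times: 200=3, 201=4, 202=2, 203=6
Average turnaround = (3+4+2+6) / 4 = 15/4 = 3.75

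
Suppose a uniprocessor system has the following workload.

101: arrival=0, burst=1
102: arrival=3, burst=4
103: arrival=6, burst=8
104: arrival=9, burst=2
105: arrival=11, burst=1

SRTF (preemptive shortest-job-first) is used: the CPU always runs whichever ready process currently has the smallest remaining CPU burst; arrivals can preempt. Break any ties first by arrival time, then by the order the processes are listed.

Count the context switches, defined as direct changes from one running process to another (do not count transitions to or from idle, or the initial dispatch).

4

Gantt: | 101 0-1 | idle 1-3 | 102 3-7 | 103 7-9 | 104 9-11 | 105 11-12 | 103 12-18 |
Completion: 101=1  102=7  103=18  104=11  105=12
Turnaround (C−A): 101=1  102=4  103=12  104=2  105=1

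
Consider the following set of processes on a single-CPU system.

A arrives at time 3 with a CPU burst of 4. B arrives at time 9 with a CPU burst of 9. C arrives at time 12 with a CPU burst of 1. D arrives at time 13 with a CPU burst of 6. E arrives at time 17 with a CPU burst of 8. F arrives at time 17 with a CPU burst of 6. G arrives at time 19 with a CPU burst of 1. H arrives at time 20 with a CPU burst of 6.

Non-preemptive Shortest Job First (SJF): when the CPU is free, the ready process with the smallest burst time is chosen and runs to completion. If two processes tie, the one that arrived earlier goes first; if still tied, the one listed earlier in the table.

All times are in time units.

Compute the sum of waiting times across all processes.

55

Schedule: | idle 0-3 | A 3-7 | idle 7-9 | B 9-18 | C 18-19 | G 19-20 | D 20-26 | F 26-32 | H 32-38 | E 38-46 |
Completion: A=7  B=18  C=19  D=26  E=46  F=32  G=20  H=38
Turnaround (C−A): A=4  B=9  C=7  D=13  E=29  F=15  G=1  H=18
Waiting = turnaround − burst: A=0, B=0, C=6, D=7, E=21, F=9, G=0, H=12
Total waiting = 0 + 0 + 6 + 7 + 21 + 9 + 0 + 12 = 55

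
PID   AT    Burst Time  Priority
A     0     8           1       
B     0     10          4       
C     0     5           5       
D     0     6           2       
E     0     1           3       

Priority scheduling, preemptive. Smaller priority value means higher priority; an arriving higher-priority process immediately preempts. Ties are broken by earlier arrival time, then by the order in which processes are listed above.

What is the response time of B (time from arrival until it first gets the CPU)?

15

Gantt: | A 0-8 | D 8-14 | E 14-15 | B 15-25 | C 25-30 |
Completion: A=8  B=25  C=30  D=14  E=15
Turnaround (C−A): A=8  B=25  C=30  D=14  E=15
Response(B) = first start − arrival = 15 − 0 = 15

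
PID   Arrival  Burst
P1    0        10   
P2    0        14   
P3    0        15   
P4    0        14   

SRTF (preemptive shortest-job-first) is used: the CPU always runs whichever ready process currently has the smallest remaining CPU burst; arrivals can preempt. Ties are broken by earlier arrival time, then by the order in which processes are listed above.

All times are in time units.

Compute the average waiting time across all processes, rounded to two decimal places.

18.00

Schedule: | P1 0-10 | P2 10-24 | P4 24-38 | P3 38-53 |
Completion: P1=10  P2=24  P3=53  P4=38
Turnaround (C−A): P1=10  P2=24  P3=53  P4=38
Waiting times: P1=0, P2=10, P3=38, P4=24
Average waiting = (0+10+38+24) / 4 = 72/4 = 18.00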